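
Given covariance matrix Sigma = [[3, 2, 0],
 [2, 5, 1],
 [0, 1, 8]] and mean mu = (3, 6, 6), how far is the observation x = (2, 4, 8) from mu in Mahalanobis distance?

Step 1 — centre the observation: (x - mu) = (-1, -2, 2).

Step 2 — invert Sigma (cofactor / det for 3×3, or solve directly):
  Sigma^{-1} = [[0.4588, -0.1882, 0.0235],
 [-0.1882, 0.2824, -0.0353],
 [0.0235, -0.0353, 0.1294]].

Step 3 — form the quadratic (x - mu)^T · Sigma^{-1} · (x - mu):
  Sigma^{-1} · (x - mu) = (-0.0353, -0.4471, 0.3059).
  (x - mu)^T · [Sigma^{-1} · (x - mu)] = (-1)·(-0.0353) + (-2)·(-0.4471) + (2)·(0.3059) = 1.5412.

Step 4 — take square root: d = √(1.5412) ≈ 1.2414.

d(x, mu) = √(1.5412) ≈ 1.2414


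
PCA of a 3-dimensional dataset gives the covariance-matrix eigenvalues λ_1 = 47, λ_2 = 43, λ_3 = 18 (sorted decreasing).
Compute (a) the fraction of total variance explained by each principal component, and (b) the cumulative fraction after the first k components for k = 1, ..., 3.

Step 1 — total variance = trace(Sigma) = Σ λ_i = 47 + 43 + 18 = 108.

Step 2 — fraction explained by component i = λ_i / Σ λ:
  PC1: 47/108 = 0.4352
  PC2: 43/108 = 0.3981
  PC3: 18/108 = 0.1667

Step 3 — cumulative fraction after k components = (λ_1 + ... + λ_k) / Σ λ:
  k = 1: 47/108 = 0.4352
  k = 2: (47 + 43)/108 = 90/108 = 0.8333
  k = 3: (47 + 43 + 18)/108 = 108/108 = 1

Summary (fraction, with percent):

explained: PC1 0.4352 (43.52%), PC2 0.3981 (39.81%), PC3 0.1667 (16.67%);  cumulative: 0.4352, 0.8333, 1


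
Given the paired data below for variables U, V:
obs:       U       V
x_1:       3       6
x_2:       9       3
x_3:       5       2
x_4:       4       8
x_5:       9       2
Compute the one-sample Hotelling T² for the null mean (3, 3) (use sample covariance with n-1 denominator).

Step 1 — sample mean vector:
  mean(U) = (3 + 9 + 5 + 4 + 9) / 5 = 30/5 = 6
  mean(V) = (6 + 3 + 2 + 8 + 2) / 5 = 21/5 = 4.2
  x̄ = (6, 4.2),  deviation x̄ - mu_0 = (6, 4.2) - (3, 3) = (3, 1.2).

Step 2 — sample covariance matrix, S[i,j] = (1/(n-1)) · Σ_k (x_{k,i} - mean_i) · (x_{k,j} - mean_j), divisor n-1 = 4:
  S[U,U] = ((-3)·(-3) + (3)·(3) + (-1)·(-1) + (-2)·(-2) + (3)·(3)) / 4 = 32/4 = 8
  S[U,V] = ((-3)·(1.8) + (3)·(-1.2) + (-1)·(-2.2) + (-2)·(3.8) + (3)·(-2.2)) / 4 = -21/4 = -5.25
  S[V,V] = ((1.8)·(1.8) + (-1.2)·(-1.2) + (-2.2)·(-2.2) + (3.8)·(3.8) + (-2.2)·(-2.2)) / 4 = 28.8/4 = 7.2
  S = [[8, -5.25],
 [-5.25, 7.2]].

Step 3 — invert S. det(S) = 8·7.2 - (-5.25)² = 30.0375.
  S^{-1} = (1/det) · [[d, -b], [-b, a]] = [[0.2397, 0.1748],
 [0.1748, 0.2663]].

Step 4 — quadratic form (x̄ - mu_0)^T · S^{-1} · (x̄ - mu_0):
  S^{-1} · (x̄ - mu_0) = (0.9288, 0.8439),
  (x̄ - mu_0)^T · [...] = (3)·(0.9288) + (1.2)·(0.8439) = 3.7993.

Step 5 — scale by n: T² = 5 · 3.7993 = 18.9963.

T² ≈ 18.9963


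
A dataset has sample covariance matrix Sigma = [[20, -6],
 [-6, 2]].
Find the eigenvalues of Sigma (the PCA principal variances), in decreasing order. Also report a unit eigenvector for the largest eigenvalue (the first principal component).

Step 1 — characteristic polynomial of 2×2 Sigma:
  det(Sigma - λI) = λ² - trace · λ + det = 0.
  trace = 20 + 2 = 22, det = 20·2 - (-6)² = 4.
Step 2 — discriminant:
  Δ = trace² - 4·det = 484 - 16 = 468.
Step 3 — eigenvalues:
  λ = (trace ± √Δ)/2 = (22 ± 21.6333)/2,
  λ_1 = 21.8167,  λ_2 = 0.1833.

Step 4 — unit eigenvector for λ_1: solve (Sigma - λ_1 I)v = 0. First row:
  (20 - 21.8167)·v_x + (-6)·v_y = 0, i.e. (-1.8167)·v_x + (-6)·v_y = 0,
  so v ∝ (b, λ_1 - a) = (-6, 1.8167); multiply by -1 so the first entry is positive: u = (6, -1.8167).
  ||u|| = √((6)² + (-1.8167)²) = √(39.3002) ≈ 6.269,
  v_1 = u/||u|| ≈ (0.9571, -0.2898) (||v_1|| = 1).

λ_1 = 21.8167,  λ_2 = 0.1833;  v_1 ≈ (0.9571, -0.2898)


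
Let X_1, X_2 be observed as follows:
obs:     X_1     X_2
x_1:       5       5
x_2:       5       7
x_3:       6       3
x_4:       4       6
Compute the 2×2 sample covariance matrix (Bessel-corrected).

Step 1 — column means:
  mean(X_1) = (5 + 5 + 6 + 4) / 4 = 20/4 = 5
  mean(X_2) = (5 + 7 + 3 + 6) / 4 = 21/4 = 5.25

Step 2 — sample covariance S[i,j] = (1/(n-1)) · Σ_k (x_{k,i} - mean_i) · (x_{k,j} - mean_j), with n-1 = 3.
  S[X_1,X_1] = ((0)·(0) + (0)·(0) + (1)·(1) + (-1)·(-1)) / 3 = 2/3 = 0.6667
  S[X_1,X_2] = ((0)·(-0.25) + (0)·(1.75) + (1)·(-2.25) + (-1)·(0.75)) / 3 = -3/3 = -1
  S[X_2,X_2] = ((-0.25)·(-0.25) + (1.75)·(1.75) + (-2.25)·(-2.25) + (0.75)·(0.75)) / 3 = 8.75/3 = 2.9167

S is symmetric (S[j,i] = S[i,j]). Assembling:

S = [[0.6667, -1],
 [-1, 2.9167]]


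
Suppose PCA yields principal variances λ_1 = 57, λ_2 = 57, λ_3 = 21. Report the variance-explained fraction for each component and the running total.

Step 1 — total variance = trace(Sigma) = Σ λ_i = 57 + 57 + 21 = 135.

Step 2 — fraction explained by component i = λ_i / Σ λ:
  PC1: 57/135 = 0.4222
  PC2: 57/135 = 0.4222
  PC3: 21/135 = 0.1556

Step 3 — cumulative fraction after k components = (λ_1 + ... + λ_k) / Σ λ:
  k = 1: 57/135 = 0.4222
  k = 2: (57 + 57)/135 = 114/135 = 0.8444
  k = 3: (57 + 57 + 21)/135 = 135/135 = 1

Summary (fraction, with percent):

explained: PC1 0.4222 (42.22%), PC2 0.4222 (42.22%), PC3 0.1556 (15.56%);  cumulative: 0.4222, 0.8444, 1


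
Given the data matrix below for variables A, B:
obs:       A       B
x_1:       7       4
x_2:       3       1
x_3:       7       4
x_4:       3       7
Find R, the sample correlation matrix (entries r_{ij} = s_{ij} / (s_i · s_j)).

Step 1 — column means:
  mean(A) = (7 + 3 + 7 + 3) / 4 = 20/4 = 5
  mean(B) = (4 + 1 + 4 + 7) / 4 = 16/4 = 4

Step 2 — sample variances and covariances s[i,j] = (1/(n-1)) · Σ_k (x_{k,i} - mean_i) · (x_{k,j} - mean_j), with n-1 = 3:
  s[A,A] = ((2)·(2) + (-2)·(-2) + (2)·(2) + (-2)·(-2)) / 3 = 16/3 = 5.3333
  s[A,B] = ((2)·(0) + (-2)·(-3) + (2)·(0) + (-2)·(3)) / 3 = 0/3 = 0
  s[B,B] = ((0)·(0) + (-3)·(-3) + (0)·(0) + (3)·(3)) / 3 = 18/3 = 6
  Sample standard deviations s_i = √(s[i,i]):
  s(A) = √(5.3333) = 2.3094
  s(B) = √(6) = 2.4495

Step 3 — r_{ij} = s_{ij} / (s_i · s_j):
  r[A,A] = 1 (diagonal).
  r[A,B] = 0 / (2.3094 · 2.4495) = 0 / 5.6569 = 0
  r[B,B] = 1 (diagonal).

R is symmetric with unit diagonal. Assembling:

R = [[1, 0],
 [0, 1]]


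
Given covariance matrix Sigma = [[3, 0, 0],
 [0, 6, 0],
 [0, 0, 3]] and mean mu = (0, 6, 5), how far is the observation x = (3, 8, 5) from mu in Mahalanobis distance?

Step 1 — centre the observation: (x - mu) = (3, 2, 0).

Step 2 — invert Sigma (cofactor / det for 3×3, or solve directly):
  Sigma^{-1} = [[0.3333, 0, 0],
 [0, 0.1667, 0],
 [0, 0, 0.3333]].

Step 3 — form the quadratic (x - mu)^T · Sigma^{-1} · (x - mu):
  Sigma^{-1} · (x - mu) = (1, 0.3333, 0).
  (x - mu)^T · [Sigma^{-1} · (x - mu)] = (3)·(1) + (2)·(0.3333) + (0)·(0) = 3.6667.

Step 4 — take square root: d = √(3.6667) ≈ 1.9149.

d(x, mu) = √(3.6667) ≈ 1.9149


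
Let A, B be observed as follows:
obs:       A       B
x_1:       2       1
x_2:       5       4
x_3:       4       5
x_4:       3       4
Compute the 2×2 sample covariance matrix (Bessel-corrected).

Step 1 — column means:
  mean(A) = (2 + 5 + 4 + 3) / 4 = 14/4 = 3.5
  mean(B) = (1 + 4 + 5 + 4) / 4 = 14/4 = 3.5

Step 2 — sample covariance S[i,j] = (1/(n-1)) · Σ_k (x_{k,i} - mean_i) · (x_{k,j} - mean_j), with n-1 = 3.
  S[A,A] = ((-1.5)·(-1.5) + (1.5)·(1.5) + (0.5)·(0.5) + (-0.5)·(-0.5)) / 3 = 5/3 = 1.6667
  S[A,B] = ((-1.5)·(-2.5) + (1.5)·(0.5) + (0.5)·(1.5) + (-0.5)·(0.5)) / 3 = 5/3 = 1.6667
  S[B,B] = ((-2.5)·(-2.5) + (0.5)·(0.5) + (1.5)·(1.5) + (0.5)·(0.5)) / 3 = 9/3 = 3

S is symmetric (S[j,i] = S[i,j]). Assembling:

S = [[1.6667, 1.6667],
 [1.6667, 3]]


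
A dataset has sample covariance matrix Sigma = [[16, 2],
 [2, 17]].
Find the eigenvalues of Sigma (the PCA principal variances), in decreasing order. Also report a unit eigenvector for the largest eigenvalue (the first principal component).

Step 1 — characteristic polynomial of 2×2 Sigma:
  det(Sigma - λI) = λ² - trace · λ + det = 0.
  trace = 16 + 17 = 33, det = 16·17 - (2)² = 268.
Step 2 — discriminant:
  Δ = trace² - 4·det = 1089 - 1072 = 17.
Step 3 — eigenvalues:
  λ = (trace ± √Δ)/2 = (33 ± 4.1231)/2,
  λ_1 = 18.5616,  λ_2 = 14.4384.

Step 4 — unit eigenvector for λ_1: solve (Sigma - λ_1 I)v = 0. First row:
  (16 - 18.5616)·v_x + (2)·v_y = 0, i.e. (-2.5616)·v_x + (2)·v_y = 0,
  so v ∝ (b, λ_1 - a) = (2, 2.5616) = u.
  ||u|| = √((2)² + (2.5616)²) = √(10.5616) ≈ 3.2499,
  v_1 = u/||u|| ≈ (0.6154, 0.7882) (||v_1|| = 1).

λ_1 = 18.5616,  λ_2 = 14.4384;  v_1 ≈ (0.6154, 0.7882)


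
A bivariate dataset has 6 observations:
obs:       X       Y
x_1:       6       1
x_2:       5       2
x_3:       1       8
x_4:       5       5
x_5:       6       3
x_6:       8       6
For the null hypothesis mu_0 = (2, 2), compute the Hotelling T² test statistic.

Step 1 — sample mean vector:
  mean(X) = (6 + 5 + 1 + 5 + 6 + 8) / 6 = 31/6 = 5.1667
  mean(Y) = (1 + 2 + 8 + 5 + 3 + 6) / 6 = 25/6 = 4.1667
  x̄ = (5.1667, 4.1667),  deviation x̄ - mu_0 = (5.1667, 4.1667) - (2, 2) = (3.1667, 2.1667).

Step 2 — sample covariance matrix, S[i,j] = (1/(n-1)) · Σ_k (x_{k,i} - mean_i) · (x_{k,j} - mean_j), divisor n-1 = 5:
  S[X,X] = ((0.8333)·(0.8333) + (-0.1667)·(-0.1667) + (-4.1667)·(-4.1667) + (-0.1667)·(-0.1667) + (0.8333)·(0.8333) + (2.8333)·(2.8333)) / 5 = 26.8333/5 = 5.3667
  S[X,Y] = ((0.8333)·(-3.1667) + (-0.1667)·(-2.1667) + (-4.1667)·(3.8333) + (-0.1667)·(0.8333) + (0.8333)·(-1.1667) + (2.8333)·(1.8333)) / 5 = -14.1667/5 = -2.8333
  S[Y,Y] = ((-3.1667)·(-3.1667) + (-2.1667)·(-2.1667) + (3.8333)·(3.8333) + (0.8333)·(0.8333) + (-1.1667)·(-1.1667) + (1.8333)·(1.8333)) / 5 = 34.8333/5 = 6.9667
  S = [[5.3667, -2.8333],
 [-2.8333, 6.9667]].

Step 3 — invert S. det(S) = 5.3667·6.9667 - (-2.8333)² = 29.36.
  S^{-1} = (1/det) · [[d, -b], [-b, a]] = [[0.2373, 0.0965],
 [0.0965, 0.1828]].

Step 4 — quadratic form (x̄ - mu_0)^T · S^{-1} · (x̄ - mu_0):
  S^{-1} · (x̄ - mu_0) = (0.9605, 0.7016),
  (x̄ - mu_0)^T · [...] = (3.1667)·(0.9605) + (2.1667)·(0.7016) = 4.5618.

Step 5 — scale by n: T² = 6 · 4.5618 = 27.3706.

T² ≈ 27.3706


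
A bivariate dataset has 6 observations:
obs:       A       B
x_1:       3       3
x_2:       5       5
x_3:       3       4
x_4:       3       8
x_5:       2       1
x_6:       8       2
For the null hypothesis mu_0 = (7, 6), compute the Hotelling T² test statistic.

Step 1 — sample mean vector:
  mean(A) = (3 + 5 + 3 + 3 + 2 + 8) / 6 = 24/6 = 4
  mean(B) = (3 + 5 + 4 + 8 + 1 + 2) / 6 = 23/6 = 3.8333
  x̄ = (4, 3.8333),  deviation x̄ - mu_0 = (4, 3.8333) - (7, 6) = (-3, -2.1667).

Step 2 — sample covariance matrix, S[i,j] = (1/(n-1)) · Σ_k (x_{k,i} - mean_i) · (x_{k,j} - mean_j), divisor n-1 = 5:
  S[A,A] = ((-1)·(-1) + (1)·(1) + (-1)·(-1) + (-1)·(-1) + (-2)·(-2) + (4)·(4)) / 5 = 24/5 = 4.8
  S[A,B] = ((-1)·(-0.8333) + (1)·(1.1667) + (-1)·(0.1667) + (-1)·(4.1667) + (-2)·(-2.8333) + (4)·(-1.8333)) / 5 = -4/5 = -0.8
  S[B,B] = ((-0.8333)·(-0.8333) + (1.1667)·(1.1667) + (0.1667)·(0.1667) + (4.1667)·(4.1667) + (-2.8333)·(-2.8333) + (-1.8333)·(-1.8333)) / 5 = 30.8333/5 = 6.1667
  S = [[4.8, -0.8],
 [-0.8, 6.1667]].

Step 3 — invert S. det(S) = 4.8·6.1667 - (-0.8)² = 28.96.
  S^{-1} = (1/det) · [[d, -b], [-b, a]] = [[0.2129, 0.0276],
 [0.0276, 0.1657]].

Step 4 — quadratic form (x̄ - mu_0)^T · S^{-1} · (x̄ - mu_0):
  S^{-1} · (x̄ - mu_0) = (-0.6987, -0.442),
  (x̄ - mu_0)^T · [...] = (-3)·(-0.6987) + (-2.1667)·(-0.442) = 3.0536.

Step 5 — scale by n: T² = 6 · 3.0536 = 18.3218.

T² ≈ 18.3218


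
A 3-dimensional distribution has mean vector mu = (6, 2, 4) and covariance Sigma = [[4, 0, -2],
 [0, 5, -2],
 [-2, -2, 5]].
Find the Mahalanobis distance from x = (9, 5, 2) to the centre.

Step 1 — centre the observation: (x - mu) = (3, 3, -2).

Step 2 — invert Sigma (cofactor / det for 3×3, or solve directly):
  Sigma^{-1} = [[0.3281, 0.0625, 0.1562],
 [0.0625, 0.25, 0.125],
 [0.1562, 0.125, 0.3125]].

Step 3 — form the quadratic (x - mu)^T · Sigma^{-1} · (x - mu):
  Sigma^{-1} · (x - mu) = (0.8594, 0.6875, 0.2188).
  (x - mu)^T · [Sigma^{-1} · (x - mu)] = (3)·(0.8594) + (3)·(0.6875) + (-2)·(0.2188) = 4.2031.

Step 4 — take square root: d = √(4.2031) ≈ 2.0502.

d(x, mu) = √(4.2031) ≈ 2.0502


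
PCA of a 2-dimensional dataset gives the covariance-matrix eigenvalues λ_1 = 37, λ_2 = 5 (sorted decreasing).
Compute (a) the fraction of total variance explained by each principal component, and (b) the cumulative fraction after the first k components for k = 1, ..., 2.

Step 1 — total variance = trace(Sigma) = Σ λ_i = 37 + 5 = 42.

Step 2 — fraction explained by component i = λ_i / Σ λ:
  PC1: 37/42 = 0.881
  PC2: 5/42 = 0.119

Step 3 — cumulative fraction after k components = (λ_1 + ... + λ_k) / Σ λ:
  k = 1: 37/42 = 0.881
  k = 2: (37 + 5)/42 = 42/42 = 1

Summary (fraction, with percent):

explained: PC1 0.881 (88.1%), PC2 0.119 (11.9%);  cumulative: 0.881, 1


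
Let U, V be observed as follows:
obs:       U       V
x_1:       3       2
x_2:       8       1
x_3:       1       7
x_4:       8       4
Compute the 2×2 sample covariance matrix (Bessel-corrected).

Step 1 — column means:
  mean(U) = (3 + 8 + 1 + 8) / 4 = 20/4 = 5
  mean(V) = (2 + 1 + 7 + 4) / 4 = 14/4 = 3.5

Step 2 — sample covariance S[i,j] = (1/(n-1)) · Σ_k (x_{k,i} - mean_i) · (x_{k,j} - mean_j), with n-1 = 3.
  S[U,U] = ((-2)·(-2) + (3)·(3) + (-4)·(-4) + (3)·(3)) / 3 = 38/3 = 12.6667
  S[U,V] = ((-2)·(-1.5) + (3)·(-2.5) + (-4)·(3.5) + (3)·(0.5)) / 3 = -17/3 = -5.6667
  S[V,V] = ((-1.5)·(-1.5) + (-2.5)·(-2.5) + (3.5)·(3.5) + (0.5)·(0.5)) / 3 = 21/3 = 7

S is symmetric (S[j,i] = S[i,j]). Assembling:

S = [[12.6667, -5.6667],
 [-5.6667, 7]]


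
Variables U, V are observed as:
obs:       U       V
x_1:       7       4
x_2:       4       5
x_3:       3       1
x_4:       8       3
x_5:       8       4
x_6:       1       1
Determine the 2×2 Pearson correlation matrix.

Step 1 — column means:
  mean(U) = (7 + 4 + 3 + 8 + 8 + 1) / 6 = 31/6 = 5.1667
  mean(V) = (4 + 5 + 1 + 3 + 4 + 1) / 6 = 18/6 = 3

Step 2 — sample variances and covariances s[i,j] = (1/(n-1)) · Σ_k (x_{k,i} - mean_i) · (x_{k,j} - mean_j), with n-1 = 5:
  s[U,U] = ((1.8333)·(1.8333) + (-1.1667)·(-1.1667) + (-2.1667)·(-2.1667) + (2.8333)·(2.8333) + (2.8333)·(2.8333) + (-4.1667)·(-4.1667)) / 5 = 42.8333/5 = 8.5667
  s[U,V] = ((1.8333)·(1) + (-1.1667)·(2) + (-2.1667)·(-2) + (2.8333)·(0) + (2.8333)·(1) + (-4.1667)·(-2)) / 5 = 15/5 = 3
  s[V,V] = ((1)·(1) + (2)·(2) + (-2)·(-2) + (0)·(0) + (1)·(1) + (-2)·(-2)) / 5 = 14/5 = 2.8
  Sample standard deviations s_i = √(s[i,i]):
  s(U) = √(8.5667) = 2.9269
  s(V) = √(2.8) = 1.6733

Step 3 — r_{ij} = s_{ij} / (s_i · s_j):
  r[U,U] = 1 (diagonal).
  r[U,V] = 3 / (2.9269 · 1.6733) = 3 / 4.8976 = 0.6125
  r[V,V] = 1 (diagonal).

R is symmetric with unit diagonal. Assembling:

R = [[1, 0.6125],
 [0.6125, 1]]


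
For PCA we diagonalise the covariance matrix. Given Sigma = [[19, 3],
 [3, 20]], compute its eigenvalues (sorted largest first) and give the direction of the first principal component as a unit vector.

Step 1 — characteristic polynomial of 2×2 Sigma:
  det(Sigma - λI) = λ² - trace · λ + det = 0.
  trace = 19 + 20 = 39, det = 19·20 - (3)² = 371.
Step 2 — discriminant:
  Δ = trace² - 4·det = 1521 - 1484 = 37.
Step 3 — eigenvalues:
  λ = (trace ± √Δ)/2 = (39 ± 6.0828)/2,
  λ_1 = 22.5414,  λ_2 = 16.4586.

Step 4 — unit eigenvector for λ_1: solve (Sigma - λ_1 I)v = 0. First row:
  (19 - 22.5414)·v_x + (3)·v_y = 0, i.e. (-3.5414)·v_x + (3)·v_y = 0,
  so v ∝ (b, λ_1 - a) = (3, 3.5414) = u.
  ||u|| = √((3)² + (3.5414)²) = √(21.5414) ≈ 4.6413,
  v_1 = u/||u|| ≈ (0.6464, 0.763) (||v_1|| = 1).

λ_1 = 22.5414,  λ_2 = 16.4586;  v_1 ≈ (0.6464, 0.763)


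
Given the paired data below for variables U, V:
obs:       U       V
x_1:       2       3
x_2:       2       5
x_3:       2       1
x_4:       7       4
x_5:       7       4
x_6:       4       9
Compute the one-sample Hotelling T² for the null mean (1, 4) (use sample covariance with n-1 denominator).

Step 1 — sample mean vector:
  mean(U) = (2 + 2 + 2 + 7 + 7 + 4) / 6 = 24/6 = 4
  mean(V) = (3 + 5 + 1 + 4 + 4 + 9) / 6 = 26/6 = 4.3333
  x̄ = (4, 4.3333),  deviation x̄ - mu_0 = (4, 4.3333) - (1, 4) = (3, 0.3333).

Step 2 — sample covariance matrix, S[i,j] = (1/(n-1)) · Σ_k (x_{k,i} - mean_i) · (x_{k,j} - mean_j), divisor n-1 = 5:
  S[U,U] = ((-2)·(-2) + (-2)·(-2) + (-2)·(-2) + (3)·(3) + (3)·(3) + (0)·(0)) / 5 = 30/5 = 6
  S[U,V] = ((-2)·(-1.3333) + (-2)·(0.6667) + (-2)·(-3.3333) + (3)·(-0.3333) + (3)·(-0.3333) + (0)·(4.6667)) / 5 = 6/5 = 1.2
  S[V,V] = ((-1.3333)·(-1.3333) + (0.6667)·(0.6667) + (-3.3333)·(-3.3333) + (-0.3333)·(-0.3333) + (-0.3333)·(-0.3333) + (4.6667)·(4.6667)) / 5 = 35.3333/5 = 7.0667
  S = [[6, 1.2],
 [1.2, 7.0667]].

Step 3 — invert S. det(S) = 6·7.0667 - (1.2)² = 40.96.
  S^{-1} = (1/det) · [[d, -b], [-b, a]] = [[0.1725, -0.0293],
 [-0.0293, 0.1465]].

Step 4 — quadratic form (x̄ - mu_0)^T · S^{-1} · (x̄ - mu_0):
  S^{-1} · (x̄ - mu_0) = (0.5078, -0.0391),
  (x̄ - mu_0)^T · [...] = (3)·(0.5078) + (0.3333)·(-0.0391) = 1.5104.

Step 5 — scale by n: T² = 6 · 1.5104 = 9.0625.

T² ≈ 9.0625


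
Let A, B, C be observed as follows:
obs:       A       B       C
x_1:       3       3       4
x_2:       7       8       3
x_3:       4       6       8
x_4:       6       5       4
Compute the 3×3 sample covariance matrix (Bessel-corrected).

Step 1 — column means:
  mean(A) = (3 + 7 + 4 + 6) / 4 = 20/4 = 5
  mean(B) = (3 + 8 + 6 + 5) / 4 = 22/4 = 5.5
  mean(C) = (4 + 3 + 8 + 4) / 4 = 19/4 = 4.75

Step 2 — sample covariance S[i,j] = (1/(n-1)) · Σ_k (x_{k,i} - mean_i) · (x_{k,j} - mean_j), with n-1 = 3.
  S[A,A] = ((-2)·(-2) + (2)·(2) + (-1)·(-1) + (1)·(1)) / 3 = 10/3 = 3.3333
  S[A,B] = ((-2)·(-2.5) + (2)·(2.5) + (-1)·(0.5) + (1)·(-0.5)) / 3 = 9/3 = 3
  S[A,C] = ((-2)·(-0.75) + (2)·(-1.75) + (-1)·(3.25) + (1)·(-0.75)) / 3 = -6/3 = -2
  S[B,B] = ((-2.5)·(-2.5) + (2.5)·(2.5) + (0.5)·(0.5) + (-0.5)·(-0.5)) / 3 = 13/3 = 4.3333
  S[B,C] = ((-2.5)·(-0.75) + (2.5)·(-1.75) + (0.5)·(3.25) + (-0.5)·(-0.75)) / 3 = -0.5/3 = -0.1667
  S[C,C] = ((-0.75)·(-0.75) + (-1.75)·(-1.75) + (3.25)·(3.25) + (-0.75)·(-0.75)) / 3 = 14.75/3 = 4.9167

S is symmetric (S[j,i] = S[i,j]). Assembling:

S = [[3.3333, 3, -2],
 [3, 4.3333, -0.1667],
 [-2, -0.1667, 4.9167]]


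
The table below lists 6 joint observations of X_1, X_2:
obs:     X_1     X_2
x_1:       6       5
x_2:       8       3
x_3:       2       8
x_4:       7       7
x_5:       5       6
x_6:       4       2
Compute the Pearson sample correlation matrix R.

Step 1 — column means:
  mean(X_1) = (6 + 8 + 2 + 7 + 5 + 4) / 6 = 32/6 = 5.3333
  mean(X_2) = (5 + 3 + 8 + 7 + 6 + 2) / 6 = 31/6 = 5.1667

Step 2 — sample variances and covariances s[i,j] = (1/(n-1)) · Σ_k (x_{k,i} - mean_i) · (x_{k,j} - mean_j), with n-1 = 5:
  s[X_1,X_1] = ((0.6667)·(0.6667) + (2.6667)·(2.6667) + (-3.3333)·(-3.3333) + (1.6667)·(1.6667) + (-0.3333)·(-0.3333) + (-1.3333)·(-1.3333)) / 5 = 23.3333/5 = 4.6667
  s[X_1,X_2] = ((0.6667)·(-0.1667) + (2.6667)·(-2.1667) + (-3.3333)·(2.8333) + (1.6667)·(1.8333) + (-0.3333)·(0.8333) + (-1.3333)·(-3.1667)) / 5 = -8.3333/5 = -1.6667
  s[X_2,X_2] = ((-0.1667)·(-0.1667) + (-2.1667)·(-2.1667) + (2.8333)·(2.8333) + (1.8333)·(1.8333) + (0.8333)·(0.8333) + (-3.1667)·(-3.1667)) / 5 = 26.8333/5 = 5.3667
  Sample standard deviations s_i = √(s[i,i]):
  s(X_1) = √(4.6667) = 2.1602
  s(X_2) = √(5.3667) = 2.3166

Step 3 — r_{ij} = s_{ij} / (s_i · s_j):
  r[X_1,X_1] = 1 (diagonal).
  r[X_1,X_2] = -1.6667 / (2.1602 · 2.3166) = -1.6667 / 5.0044 = -0.333
  r[X_2,X_2] = 1 (diagonal).

R is symmetric with unit diagonal. Assembling:

R = [[1, -0.333],
 [-0.333, 1]]


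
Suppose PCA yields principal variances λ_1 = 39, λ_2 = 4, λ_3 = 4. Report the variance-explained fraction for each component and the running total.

Step 1 — total variance = trace(Sigma) = Σ λ_i = 39 + 4 + 4 = 47.

Step 2 — fraction explained by component i = λ_i / Σ λ:
  PC1: 39/47 = 0.8298
  PC2: 4/47 = 0.0851
  PC3: 4/47 = 0.0851

Step 3 — cumulative fraction after k components = (λ_1 + ... + λ_k) / Σ λ:
  k = 1: 39/47 = 0.8298
  k = 2: (39 + 4)/47 = 43/47 = 0.9149
  k = 3: (39 + 4 + 4)/47 = 47/47 = 1

Summary (fraction, with percent):

explained: PC1 0.8298 (82.98%), PC2 0.0851 (8.51%), PC3 0.0851 (8.51%);  cumulative: 0.8298, 0.9149, 1


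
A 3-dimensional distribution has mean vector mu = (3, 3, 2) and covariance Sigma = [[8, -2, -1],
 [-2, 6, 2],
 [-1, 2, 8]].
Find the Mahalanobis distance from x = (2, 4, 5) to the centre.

Step 1 — centre the observation: (x - mu) = (-1, 1, 3).

Step 2 — invert Sigma (cofactor / det for 3×3, or solve directly):
  Sigma^{-1} = [[0.1366, 0.0435, 0.0062],
 [0.0435, 0.1957, -0.0435],
 [0.0062, -0.0435, 0.1366]].

Step 3 — form the quadratic (x - mu)^T · Sigma^{-1} · (x - mu):
  Sigma^{-1} · (x - mu) = (-0.0745, 0.0217, 0.3602).
  (x - mu)^T · [Sigma^{-1} · (x - mu)] = (-1)·(-0.0745) + (1)·(0.0217) + (3)·(0.3602) = 1.177.

Step 4 — take square root: d = √(1.177) ≈ 1.0849.

d(x, mu) = √(1.177) ≈ 1.0849


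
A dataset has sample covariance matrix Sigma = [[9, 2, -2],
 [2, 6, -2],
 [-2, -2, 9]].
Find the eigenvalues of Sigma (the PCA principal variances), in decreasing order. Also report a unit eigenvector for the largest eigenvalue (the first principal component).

Step 1 — characteristic polynomial p(λ) = det(λI - Sigma) = λ³ - tr·λ² + c_1·λ - det, where tr = trace, c_1 = sum of the principal 2×2 minors, det = det(Sigma):
  tr = 9 + 6 + 9 = 24,
  c_1 = (9·6 - (2)²) + (9·9 - (-2)²) + (6·9 - (-2)²) = 50 + 77 + 50 = 177,
  det = 9·(6·9 - (-2)²) - (2)·((2)·9 - (-2)·(-2)) + (-2)·((2)·(-2) - 6·(-2)) = 9·(50) - (2)·(14) + (-2)·(8) = 406.
  So p(λ) = λ³ - 24λ² + 177λ - 406.
Step 2 — look for an integer root (rational root theorem: any rational root is an integer divisor of 406). Testing λ = 7:
  p(7) = 343 - 1176 + 1239 - 406 = 0  ✓
  Dividing out (λ - 7): p(λ) = (λ - 7)(λ² - 17λ + 58).
Step 3 — remaining eigenvalues from the quadratic λ² - 17λ + 58 = 0:
  Δ = 17² - 4·58 = 289 - 232 = 57,  λ = (17 ± √57)/2 = (17 ± 7.5498)/2 ≈ 12.2749 or 4.7251.
  Sorted: λ_1 = 12.2749,  λ_2 = 7,  λ_3 = 4.7251  (check: sum = 24 = tr ✓).

Step 4 — unit eigenvector for λ_1 ≈ 12.2749: v spans the null space of (Sigma - λ_1 I), whose rows are
  r_1 = (-3.2749, 2, -2),  r_2 = (2, -6.2749, -2),  r_3 = (-2, -2, -3.2749).
  v is orthogonal to every row, so take v ∝ r_1 × r_2 = ((2)·(-2) - (-2)·(-6.2749), (-2)·(2) - (-3.2749)·(-2), (-3.2749)·(-6.2749) - (2)·(2)) ≈ (-16.5498, -10.5498, 16.5498).
  Rescale (multiply by -1 so the first nonzero entry is positive): u = (16.5498, 10.5498, -16.5498).
  ||u|| = √((16.5498)² + (10.5498)² + (-16.5498)²) = √(659.093) ≈ 25.6728,  v_1 = u/||u|| ≈ (0.6446, 0.4109, -0.6446) (||v_1|| = 1).

λ_1 = 12.2749,  λ_2 = 7,  λ_3 = 4.7251;  v_1 ≈ (0.6446, 0.4109, -0.6446)


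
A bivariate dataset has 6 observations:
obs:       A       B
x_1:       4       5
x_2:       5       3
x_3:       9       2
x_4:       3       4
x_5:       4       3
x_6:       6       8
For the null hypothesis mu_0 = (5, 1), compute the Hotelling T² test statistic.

Step 1 — sample mean vector:
  mean(A) = (4 + 5 + 9 + 3 + 4 + 6) / 6 = 31/6 = 5.1667
  mean(B) = (5 + 3 + 2 + 4 + 3 + 8) / 6 = 25/6 = 4.1667
  x̄ = (5.1667, 4.1667),  deviation x̄ - mu_0 = (5.1667, 4.1667) - (5, 1) = (0.1667, 3.1667).

Step 2 — sample covariance matrix, S[i,j] = (1/(n-1)) · Σ_k (x_{k,i} - mean_i) · (x_{k,j} - mean_j), divisor n-1 = 5:
  S[A,A] = ((-1.1667)·(-1.1667) + (-0.1667)·(-0.1667) + (3.8333)·(3.8333) + (-2.1667)·(-2.1667) + (-1.1667)·(-1.1667) + (0.8333)·(0.8333)) / 5 = 22.8333/5 = 4.5667
  S[A,B] = ((-1.1667)·(0.8333) + (-0.1667)·(-1.1667) + (3.8333)·(-2.1667) + (-2.1667)·(-0.1667) + (-1.1667)·(-1.1667) + (0.8333)·(3.8333)) / 5 = -4.1667/5 = -0.8333
  S[B,B] = ((0.8333)·(0.8333) + (-1.1667)·(-1.1667) + (-2.1667)·(-2.1667) + (-0.1667)·(-0.1667) + (-1.1667)·(-1.1667) + (3.8333)·(3.8333)) / 5 = 22.8333/5 = 4.5667
  S = [[4.5667, -0.8333],
 [-0.8333, 4.5667]].

Step 3 — invert S. det(S) = 4.5667·4.5667 - (-0.8333)² = 20.16.
  S^{-1} = (1/det) · [[d, -b], [-b, a]] = [[0.2265, 0.0413],
 [0.0413, 0.2265]].

Step 4 — quadratic form (x̄ - mu_0)^T · S^{-1} · (x̄ - mu_0):
  S^{-1} · (x̄ - mu_0) = (0.1687, 0.7242),
  (x̄ - mu_0)^T · [...] = (0.1667)·(0.1687) + (3.1667)·(0.7242) = 2.3214.

Step 5 — scale by n: T² = 6 · 2.3214 = 13.9286.

T² ≈ 13.9286


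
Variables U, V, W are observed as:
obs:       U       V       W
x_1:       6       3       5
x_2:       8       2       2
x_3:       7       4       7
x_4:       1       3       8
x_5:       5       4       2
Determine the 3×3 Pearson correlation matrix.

Step 1 — column means:
  mean(U) = (6 + 8 + 7 + 1 + 5) / 5 = 27/5 = 5.4
  mean(V) = (3 + 2 + 4 + 3 + 4) / 5 = 16/5 = 3.2
  mean(W) = (5 + 2 + 7 + 8 + 2) / 5 = 24/5 = 4.8

Step 2 — sample variances and covariances s[i,j] = (1/(n-1)) · Σ_k (x_{k,i} - mean_i) · (x_{k,j} - mean_j), with n-1 = 4:
  s[U,U] = ((0.6)·(0.6) + (2.6)·(2.6) + (1.6)·(1.6) + (-4.4)·(-4.4) + (-0.4)·(-0.4)) / 4 = 29.2/4 = 7.3
  s[U,V] = ((0.6)·(-0.2) + (2.6)·(-1.2) + (1.6)·(0.8) + (-4.4)·(-0.2) + (-0.4)·(0.8)) / 4 = -1.4/4 = -0.35
  s[U,W] = ((0.6)·(0.2) + (2.6)·(-2.8) + (1.6)·(2.2) + (-4.4)·(3.2) + (-0.4)·(-2.8)) / 4 = -16.6/4 = -4.15
  s[V,V] = ((-0.2)·(-0.2) + (-1.2)·(-1.2) + (0.8)·(0.8) + (-0.2)·(-0.2) + (0.8)·(0.8)) / 4 = 2.8/4 = 0.7
  s[V,W] = ((-0.2)·(0.2) + (-1.2)·(-2.8) + (0.8)·(2.2) + (-0.2)·(3.2) + (0.8)·(-2.8)) / 4 = 2.2/4 = 0.55
  s[W,W] = ((0.2)·(0.2) + (-2.8)·(-2.8) + (2.2)·(2.2) + (3.2)·(3.2) + (-2.8)·(-2.8)) / 4 = 30.8/4 = 7.7
  Sample standard deviations s_i = √(s[i,i]):
  s(U) = √(7.3) = 2.7019
  s(V) = √(0.7) = 0.8367
  s(W) = √(7.7) = 2.7749

Step 3 — r_{ij} = s_{ij} / (s_i · s_j):
  r[U,U] = 1 (diagonal).
  r[U,V] = -0.35 / (2.7019 · 0.8367) = -0.35 / 2.2605 = -0.1548
  r[U,W] = -4.15 / (2.7019 · 2.7749) = -4.15 / 7.4973 = -0.5535
  r[V,V] = 1 (diagonal).
  r[V,W] = 0.55 / (0.8367 · 2.7749) = 0.55 / 2.3216 = 0.2369
  r[W,W] = 1 (diagonal).

R is symmetric with unit diagonal. Assembling:

R = [[1, -0.1548, -0.5535],
 [-0.1548, 1, 0.2369],
 [-0.5535, 0.2369, 1]]


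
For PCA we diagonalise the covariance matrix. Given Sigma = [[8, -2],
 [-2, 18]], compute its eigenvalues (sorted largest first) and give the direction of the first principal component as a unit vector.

Step 1 — characteristic polynomial of 2×2 Sigma:
  det(Sigma - λI) = λ² - trace · λ + det = 0.
  trace = 8 + 18 = 26, det = 8·18 - (-2)² = 140.
Step 2 — discriminant:
  Δ = trace² - 4·det = 676 - 560 = 116.
Step 3 — eigenvalues:
  λ = (trace ± √Δ)/2 = (26 ± 10.7703)/2,
  λ_1 = 18.3852,  λ_2 = 7.6148.

Step 4 — unit eigenvector for λ_1: solve (Sigma - λ_1 I)v = 0. First row:
  (8 - 18.3852)·v_x + (-2)·v_y = 0, i.e. (-10.3852)·v_x + (-2)·v_y = 0,
  so v ∝ (b, λ_1 - a) = (-2, 10.3852); multiply by -1 so the first entry is positive: u = (2, -10.3852).
  ||u|| = √((2)² + (-10.3852)²) = √(111.8516) ≈ 10.576,
  v_1 = u/||u|| ≈ (0.1891, -0.982) (||v_1|| = 1).

λ_1 = 18.3852,  λ_2 = 7.6148;  v_1 ≈ (0.1891, -0.982)


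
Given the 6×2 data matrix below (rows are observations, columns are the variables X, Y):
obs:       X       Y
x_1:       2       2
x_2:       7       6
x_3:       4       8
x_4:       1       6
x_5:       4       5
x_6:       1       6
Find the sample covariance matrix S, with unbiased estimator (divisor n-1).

Step 1 — column means:
  mean(X) = (2 + 7 + 4 + 1 + 4 + 1) / 6 = 19/6 = 3.1667
  mean(Y) = (2 + 6 + 8 + 6 + 5 + 6) / 6 = 33/6 = 5.5

Step 2 — sample covariance S[i,j] = (1/(n-1)) · Σ_k (x_{k,i} - mean_i) · (x_{k,j} - mean_j), with n-1 = 5.
  S[X,X] = ((-1.1667)·(-1.1667) + (3.8333)·(3.8333) + (0.8333)·(0.8333) + (-2.1667)·(-2.1667) + (0.8333)·(0.8333) + (-2.1667)·(-2.1667)) / 5 = 26.8333/5 = 5.3667
  S[X,Y] = ((-1.1667)·(-3.5) + (3.8333)·(0.5) + (0.8333)·(2.5) + (-2.1667)·(0.5) + (0.8333)·(-0.5) + (-2.1667)·(0.5)) / 5 = 5.5/5 = 1.1
  S[Y,Y] = ((-3.5)·(-3.5) + (0.5)·(0.5) + (2.5)·(2.5) + (0.5)·(0.5) + (-0.5)·(-0.5) + (0.5)·(0.5)) / 5 = 19.5/5 = 3.9

S is symmetric (S[j,i] = S[i,j]). Assembling:

S = [[5.3667, 1.1],
 [1.1, 3.9]]


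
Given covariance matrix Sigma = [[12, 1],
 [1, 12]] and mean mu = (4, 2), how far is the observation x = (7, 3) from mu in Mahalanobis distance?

Step 1 — centre the observation: (x - mu) = (3, 1).

Step 2 — invert Sigma. det(Sigma) = 12·12 - (1)² = 143.
  Sigma^{-1} = (1/det) · [[d, -b], [-b, a]] = [[0.0839, -0.007],
 [-0.007, 0.0839]].

Step 3 — form the quadratic (x - mu)^T · Sigma^{-1} · (x - mu):
  Sigma^{-1} · (x - mu) = (0.2448, 0.0629).
  (x - mu)^T · [Sigma^{-1} · (x - mu)] = (3)·(0.2448) + (1)·(0.0629) = 0.7972.

Step 4 — take square root: d = √(0.7972) ≈ 0.8929.

d(x, mu) = √(0.7972) ≈ 0.8929


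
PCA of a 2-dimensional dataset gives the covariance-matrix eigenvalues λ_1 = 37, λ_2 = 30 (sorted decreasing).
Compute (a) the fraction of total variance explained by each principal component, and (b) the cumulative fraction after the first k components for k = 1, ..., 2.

Step 1 — total variance = trace(Sigma) = Σ λ_i = 37 + 30 = 67.

Step 2 — fraction explained by component i = λ_i / Σ λ:
  PC1: 37/67 = 0.5522
  PC2: 30/67 = 0.4478

Step 3 — cumulative fraction after k components = (λ_1 + ... + λ_k) / Σ λ:
  k = 1: 37/67 = 0.5522
  k = 2: (37 + 30)/67 = 67/67 = 1

Summary (fraction, with percent):

explained: PC1 0.5522 (55.22%), PC2 0.4478 (44.78%);  cumulative: 0.5522, 1


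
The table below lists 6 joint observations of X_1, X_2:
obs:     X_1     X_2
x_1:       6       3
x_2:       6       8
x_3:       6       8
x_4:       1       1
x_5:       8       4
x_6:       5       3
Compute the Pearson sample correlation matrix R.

Step 1 — column means:
  mean(X_1) = (6 + 6 + 6 + 1 + 8 + 5) / 6 = 32/6 = 5.3333
  mean(X_2) = (3 + 8 + 8 + 1 + 4 + 3) / 6 = 27/6 = 4.5

Step 2 — sample variances and covariances s[i,j] = (1/(n-1)) · Σ_k (x_{k,i} - mean_i) · (x_{k,j} - mean_j), with n-1 = 5:
  s[X_1,X_1] = ((0.6667)·(0.6667) + (0.6667)·(0.6667) + (0.6667)·(0.6667) + (-4.3333)·(-4.3333) + (2.6667)·(2.6667) + (-0.3333)·(-0.3333)) / 5 = 27.3333/5 = 5.4667
  s[X_1,X_2] = ((0.6667)·(-1.5) + (0.6667)·(3.5) + (0.6667)·(3.5) + (-4.3333)·(-3.5) + (2.6667)·(-0.5) + (-0.3333)·(-1.5)) / 5 = 18/5 = 3.6
  s[X_2,X_2] = ((-1.5)·(-1.5) + (3.5)·(3.5) + (3.5)·(3.5) + (-3.5)·(-3.5) + (-0.5)·(-0.5) + (-1.5)·(-1.5)) / 5 = 41.5/5 = 8.3
  Sample standard deviations s_i = √(s[i,i]):
  s(X_1) = √(5.4667) = 2.3381
  s(X_2) = √(8.3) = 2.881

Step 3 — r_{ij} = s_{ij} / (s_i · s_j):
  r[X_1,X_1] = 1 (diagonal).
  r[X_1,X_2] = 3.6 / (2.3381 · 2.881) = 3.6 / 6.736 = 0.5344
  r[X_2,X_2] = 1 (diagonal).

R is symmetric with unit diagonal. Assembling:

R = [[1, 0.5344],
 [0.5344, 1]]


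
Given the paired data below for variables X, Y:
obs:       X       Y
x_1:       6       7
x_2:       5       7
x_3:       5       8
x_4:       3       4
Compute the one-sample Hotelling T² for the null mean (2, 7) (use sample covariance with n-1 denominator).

Step 1 — sample mean vector:
  mean(X) = (6 + 5 + 5 + 3) / 4 = 19/4 = 4.75
  mean(Y) = (7 + 7 + 8 + 4) / 4 = 26/4 = 6.5
  x̄ = (4.75, 6.5),  deviation x̄ - mu_0 = (4.75, 6.5) - (2, 7) = (2.75, -0.5).

Step 2 — sample covariance matrix, S[i,j] = (1/(n-1)) · Σ_k (x_{k,i} - mean_i) · (x_{k,j} - mean_j), divisor n-1 = 3:
  S[X,X] = ((1.25)·(1.25) + (0.25)·(0.25) + (0.25)·(0.25) + (-1.75)·(-1.75)) / 3 = 4.75/3 = 1.5833
  S[X,Y] = ((1.25)·(0.5) + (0.25)·(0.5) + (0.25)·(1.5) + (-1.75)·(-2.5)) / 3 = 5.5/3 = 1.8333
  S[Y,Y] = ((0.5)·(0.5) + (0.5)·(0.5) + (1.5)·(1.5) + (-2.5)·(-2.5)) / 3 = 9/3 = 3
  S = [[1.5833, 1.8333],
 [1.8333, 3]].

Step 3 — invert S. det(S) = 1.5833·3 - (1.8333)² = 1.3889.
  S^{-1} = (1/det) · [[d, -b], [-b, a]] = [[2.16, -1.32],
 [-1.32, 1.14]].

Step 4 — quadratic form (x̄ - mu_0)^T · S^{-1} · (x̄ - mu_0):
  S^{-1} · (x̄ - mu_0) = (6.6, -4.2),
  (x̄ - mu_0)^T · [...] = (2.75)·(6.6) + (-0.5)·(-4.2) = 20.25.

Step 5 — scale by n: T² = 4 · 20.25 = 81.

T² ≈ 81


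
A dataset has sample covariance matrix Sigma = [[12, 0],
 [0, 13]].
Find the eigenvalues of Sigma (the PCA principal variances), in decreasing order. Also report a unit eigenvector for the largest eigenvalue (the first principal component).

Step 1 — characteristic polynomial of 2×2 Sigma:
  det(Sigma - λI) = λ² - trace · λ + det = 0.
  trace = 12 + 13 = 25, det = 12·13 - (0)² = 156.
Step 2 — discriminant:
  Δ = trace² - 4·det = 625 - 624 = 1.
Step 3 — eigenvalues:
  λ = (trace ± √Δ)/2 = (25 ± 1)/2,
  λ_1 = 13,  λ_2 = 12.

Step 4 — unit eigenvector for λ_1: Sigma is diagonal, so its eigenvectors are the coordinate axes. λ_1 = 13 is the diagonal entry on the second coordinate axis, hence
  v_1 = (0, 1) (||v_1|| = 1).

λ_1 = 13,  λ_2 = 12;  v_1 ≈ (0, 1)


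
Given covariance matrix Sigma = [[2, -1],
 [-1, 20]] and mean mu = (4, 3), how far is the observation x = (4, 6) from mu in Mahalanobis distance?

Step 1 — centre the observation: (x - mu) = (0, 3).

Step 2 — invert Sigma. det(Sigma) = 2·20 - (-1)² = 39.
  Sigma^{-1} = (1/det) · [[d, -b], [-b, a]] = [[0.5128, 0.0256],
 [0.0256, 0.0513]].

Step 3 — form the quadratic (x - mu)^T · Sigma^{-1} · (x - mu):
  Sigma^{-1} · (x - mu) = (0.0769, 0.1538).
  (x - mu)^T · [Sigma^{-1} · (x - mu)] = (0)·(0.0769) + (3)·(0.1538) = 0.4615.

Step 4 — take square root: d = √(0.4615) ≈ 0.6794.

d(x, mu) = √(0.4615) ≈ 0.6794


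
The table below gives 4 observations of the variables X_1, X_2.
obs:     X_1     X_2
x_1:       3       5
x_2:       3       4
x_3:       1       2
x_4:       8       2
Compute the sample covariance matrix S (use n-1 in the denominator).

Step 1 — column means:
  mean(X_1) = (3 + 3 + 1 + 8) / 4 = 15/4 = 3.75
  mean(X_2) = (5 + 4 + 2 + 2) / 4 = 13/4 = 3.25

Step 2 — sample covariance S[i,j] = (1/(n-1)) · Σ_k (x_{k,i} - mean_i) · (x_{k,j} - mean_j), with n-1 = 3.
  S[X_1,X_1] = ((-0.75)·(-0.75) + (-0.75)·(-0.75) + (-2.75)·(-2.75) + (4.25)·(4.25)) / 3 = 26.75/3 = 8.9167
  S[X_1,X_2] = ((-0.75)·(1.75) + (-0.75)·(0.75) + (-2.75)·(-1.25) + (4.25)·(-1.25)) / 3 = -3.75/3 = -1.25
  S[X_2,X_2] = ((1.75)·(1.75) + (0.75)·(0.75) + (-1.25)·(-1.25) + (-1.25)·(-1.25)) / 3 = 6.75/3 = 2.25

S is symmetric (S[j,i] = S[i,j]). Assembling:

S = [[8.9167, -1.25],
 [-1.25, 2.25]]


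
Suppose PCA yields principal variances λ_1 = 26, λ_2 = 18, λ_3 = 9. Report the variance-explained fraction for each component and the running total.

Step 1 — total variance = trace(Sigma) = Σ λ_i = 26 + 18 + 9 = 53.

Step 2 — fraction explained by component i = λ_i / Σ λ:
  PC1: 26/53 = 0.4906
  PC2: 18/53 = 0.3396
  PC3: 9/53 = 0.1698

Step 3 — cumulative fraction after k components = (λ_1 + ... + λ_k) / Σ λ:
  k = 1: 26/53 = 0.4906
  k = 2: (26 + 18)/53 = 44/53 = 0.8302
  k = 3: (26 + 18 + 9)/53 = 53/53 = 1

Summary (fraction, with percent):

explained: PC1 0.4906 (49.06%), PC2 0.3396 (33.96%), PC3 0.1698 (16.98%);  cumulative: 0.4906, 0.8302, 1


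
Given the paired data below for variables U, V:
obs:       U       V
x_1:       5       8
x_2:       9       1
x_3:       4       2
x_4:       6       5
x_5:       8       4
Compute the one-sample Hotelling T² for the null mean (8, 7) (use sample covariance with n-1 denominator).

Step 1 — sample mean vector:
  mean(U) = (5 + 9 + 4 + 6 + 8) / 5 = 32/5 = 6.4
  mean(V) = (8 + 1 + 2 + 5 + 4) / 5 = 20/5 = 4
  x̄ = (6.4, 4),  deviation x̄ - mu_0 = (6.4, 4) - (8, 7) = (-1.6, -3).

Step 2 — sample covariance matrix, S[i,j] = (1/(n-1)) · Σ_k (x_{k,i} - mean_i) · (x_{k,j} - mean_j), divisor n-1 = 4:
  S[U,U] = ((-1.4)·(-1.4) + (2.6)·(2.6) + (-2.4)·(-2.4) + (-0.4)·(-0.4) + (1.6)·(1.6)) / 4 = 17.2/4 = 4.3
  S[U,V] = ((-1.4)·(4) + (2.6)·(-3) + (-2.4)·(-2) + (-0.4)·(1) + (1.6)·(0)) / 4 = -9/4 = -2.25
  S[V,V] = ((4)·(4) + (-3)·(-3) + (-2)·(-2) + (1)·(1) + (0)·(0)) / 4 = 30/4 = 7.5
  S = [[4.3, -2.25],
 [-2.25, 7.5]].

Step 3 — invert S. det(S) = 4.3·7.5 - (-2.25)² = 27.1875.
  S^{-1} = (1/det) · [[d, -b], [-b, a]] = [[0.2759, 0.0828],
 [0.0828, 0.1582]].

Step 4 — quadratic form (x̄ - mu_0)^T · S^{-1} · (x̄ - mu_0):
  S^{-1} · (x̄ - mu_0) = (-0.6897, -0.6069),
  (x̄ - mu_0)^T · [...] = (-1.6)·(-0.6897) + (-3)·(-0.6069) = 2.9241.

Step 5 — scale by n: T² = 5 · 2.9241 = 14.6207.

T² ≈ 14.6207


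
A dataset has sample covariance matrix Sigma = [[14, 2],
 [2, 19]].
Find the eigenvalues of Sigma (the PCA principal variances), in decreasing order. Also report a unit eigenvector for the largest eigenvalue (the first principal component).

Step 1 — characteristic polynomial of 2×2 Sigma:
  det(Sigma - λI) = λ² - trace · λ + det = 0.
  trace = 14 + 19 = 33, det = 14·19 - (2)² = 262.
Step 2 — discriminant:
  Δ = trace² - 4·det = 1089 - 1048 = 41.
Step 3 — eigenvalues:
  λ = (trace ± √Δ)/2 = (33 ± 6.4031)/2,
  λ_1 = 19.7016,  λ_2 = 13.2984.

Step 4 — unit eigenvector for λ_1: solve (Sigma - λ_1 I)v = 0. First row:
  (14 - 19.7016)·v_x + (2)·v_y = 0, i.e. (-5.7016)·v_x + (2)·v_y = 0,
  so v ∝ (b, λ_1 - a) = (2, 5.7016) = u.
  ||u|| = √((2)² + (5.7016)²) = √(36.5078) ≈ 6.0422,
  v_1 = u/||u|| ≈ (0.331, 0.9436) (||v_1|| = 1).

λ_1 = 19.7016,  λ_2 = 13.2984;  v_1 ≈ (0.331, 0.9436)


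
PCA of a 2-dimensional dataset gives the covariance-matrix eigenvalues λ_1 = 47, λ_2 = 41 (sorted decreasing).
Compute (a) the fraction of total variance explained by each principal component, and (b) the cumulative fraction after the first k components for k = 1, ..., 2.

Step 1 — total variance = trace(Sigma) = Σ λ_i = 47 + 41 = 88.

Step 2 — fraction explained by component i = λ_i / Σ λ:
  PC1: 47/88 = 0.5341
  PC2: 41/88 = 0.4659

Step 3 — cumulative fraction after k components = (λ_1 + ... + λ_k) / Σ λ:
  k = 1: 47/88 = 0.5341
  k = 2: (47 + 41)/88 = 88/88 = 1

Summary (fraction, with percent):

explained: PC1 0.5341 (53.41%), PC2 0.4659 (46.59%);  cumulative: 0.5341, 1


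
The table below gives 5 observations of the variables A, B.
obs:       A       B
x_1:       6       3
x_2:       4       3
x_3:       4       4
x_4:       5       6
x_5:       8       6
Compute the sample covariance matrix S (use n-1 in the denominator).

Step 1 — column means:
  mean(A) = (6 + 4 + 4 + 5 + 8) / 5 = 27/5 = 5.4
  mean(B) = (3 + 3 + 4 + 6 + 6) / 5 = 22/5 = 4.4

Step 2 — sample covariance S[i,j] = (1/(n-1)) · Σ_k (x_{k,i} - mean_i) · (x_{k,j} - mean_j), with n-1 = 4.
  S[A,A] = ((0.6)·(0.6) + (-1.4)·(-1.4) + (-1.4)·(-1.4) + (-0.4)·(-0.4) + (2.6)·(2.6)) / 4 = 11.2/4 = 2.8
  S[A,B] = ((0.6)·(-1.4) + (-1.4)·(-1.4) + (-1.4)·(-0.4) + (-0.4)·(1.6) + (2.6)·(1.6)) / 4 = 5.2/4 = 1.3
  S[B,B] = ((-1.4)·(-1.4) + (-1.4)·(-1.4) + (-0.4)·(-0.4) + (1.6)·(1.6) + (1.6)·(1.6)) / 4 = 9.2/4 = 2.3

S is symmetric (S[j,i] = S[i,j]). Assembling:

S = [[2.8, 1.3],
 [1.3, 2.3]]


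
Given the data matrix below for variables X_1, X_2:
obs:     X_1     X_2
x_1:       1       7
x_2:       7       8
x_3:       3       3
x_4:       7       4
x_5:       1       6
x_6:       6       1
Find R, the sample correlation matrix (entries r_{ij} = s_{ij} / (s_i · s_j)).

Step 1 — column means:
  mean(X_1) = (1 + 7 + 3 + 7 + 1 + 6) / 6 = 25/6 = 4.1667
  mean(X_2) = (7 + 8 + 3 + 4 + 6 + 1) / 6 = 29/6 = 4.8333

Step 2 — sample variances and covariances s[i,j] = (1/(n-1)) · Σ_k (x_{k,i} - mean_i) · (x_{k,j} - mean_j), with n-1 = 5:
  s[X_1,X_1] = ((-3.1667)·(-3.1667) + (2.8333)·(2.8333) + (-1.1667)·(-1.1667) + (2.8333)·(2.8333) + (-3.1667)·(-3.1667) + (1.8333)·(1.8333)) / 5 = 40.8333/5 = 8.1667
  s[X_1,X_2] = ((-3.1667)·(2.1667) + (2.8333)·(3.1667) + (-1.1667)·(-1.8333) + (2.8333)·(-0.8333) + (-3.1667)·(1.1667) + (1.8333)·(-3.8333)) / 5 = -8.8333/5 = -1.7667
  s[X_2,X_2] = ((2.1667)·(2.1667) + (3.1667)·(3.1667) + (-1.8333)·(-1.8333) + (-0.8333)·(-0.8333) + (1.1667)·(1.1667) + (-3.8333)·(-3.8333)) / 5 = 34.8333/5 = 6.9667
  Sample standard deviations s_i = √(s[i,i]):
  s(X_1) = √(8.1667) = 2.8577
  s(X_2) = √(6.9667) = 2.6394

Step 3 — r_{ij} = s_{ij} / (s_i · s_j):
  r[X_1,X_1] = 1 (diagonal).
  r[X_1,X_2] = -1.7667 / (2.8577 · 2.6394) = -1.7667 / 7.5428 = -0.2342
  r[X_2,X_2] = 1 (diagonal).

R is symmetric with unit diagonal. Assembling:

R = [[1, -0.2342],
 [-0.2342, 1]]
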